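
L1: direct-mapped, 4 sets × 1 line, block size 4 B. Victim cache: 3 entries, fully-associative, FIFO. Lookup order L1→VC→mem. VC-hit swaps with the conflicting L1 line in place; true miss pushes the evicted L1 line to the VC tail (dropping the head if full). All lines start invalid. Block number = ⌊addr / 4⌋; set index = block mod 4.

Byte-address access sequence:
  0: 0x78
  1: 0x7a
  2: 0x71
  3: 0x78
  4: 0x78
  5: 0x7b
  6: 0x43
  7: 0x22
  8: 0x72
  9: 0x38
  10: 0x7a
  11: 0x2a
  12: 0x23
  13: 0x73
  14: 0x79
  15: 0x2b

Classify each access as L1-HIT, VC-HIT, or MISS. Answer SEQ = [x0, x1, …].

SEQ = [MISS, L1-HIT, MISS, L1-HIT, L1-HIT, L1-HIT, MISS, MISS, VC-HIT, MISS, VC-HIT, MISS, MISS, VC-HIT, VC-HIT, VC-HIT]

#0 0x78→b30/s2 MISS; vc=[]
#1 0x7a→b30/s2 L1-HIT; vc=[]
#2 0x71→b28/s0 MISS; vc=[]
#3 0x78→b30/s2 L1-HIT; vc=[]
#4 0x78→b30/s2 L1-HIT; vc=[]
#5 0x7b→b30/s2 L1-HIT; vc=[]
#6 0x43→b16/s0 MISS; vc=[28]
#7 0x22→b8/s0 MISS; vc=[28,16]
#8 0x72→b28/s0 VC-HIT; vc=[8,16]
#9 0x38→b14/s2 MISS; vc=[8,16,30]
#10 0x7a→b30/s2 VC-HIT; vc=[8,16,14]
#11 0x2a→b10/s2 MISS; vc=[16,14,30]
#12 0x23→b8/s0 MISS; vc=[14,30,28]
#13 0x73→b28/s0 VC-HIT; vc=[14,30,8]
#14 0x79→b30/s2 VC-HIT; vc=[14,10,8]
#15 0x2b→b10/s2 VC-HIT; vc=[14,30,8]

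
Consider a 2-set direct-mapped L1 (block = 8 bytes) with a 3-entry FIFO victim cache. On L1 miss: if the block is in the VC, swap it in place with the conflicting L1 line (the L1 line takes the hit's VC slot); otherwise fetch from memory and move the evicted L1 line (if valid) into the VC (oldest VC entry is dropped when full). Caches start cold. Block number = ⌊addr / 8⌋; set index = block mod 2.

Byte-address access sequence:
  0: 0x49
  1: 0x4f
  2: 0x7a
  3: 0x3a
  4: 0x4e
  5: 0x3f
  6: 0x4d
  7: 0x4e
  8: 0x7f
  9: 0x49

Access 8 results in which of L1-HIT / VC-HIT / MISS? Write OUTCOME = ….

0: 0x49 (blk 9, set 1) → MISS  vc=[]
1: 0x4f (blk 9, set 1) → L1-HIT  vc=[]
2: 0x7a (blk 15, set 1) → MISS  vc=[9]
3: 0x3a (blk 7, set 1) → MISS  vc=[9, 15]
4: 0x4e (blk 9, set 1) → VC-HIT  vc=[7, 15]
5: 0x3f (blk 7, set 1) → VC-HIT  vc=[9, 15]
6: 0x4d (blk 9, set 1) → VC-HIT  vc=[7, 15]
7: 0x4e (blk 9, set 1) → L1-HIT  vc=[7, 15]
8: 0x7f (blk 15, set 1) → VC-HIT  vc=[7, 9]
9: 0x49 (blk 9, set 1) → VC-HIT  vc=[7, 15]

OUTCOME = VC-HIT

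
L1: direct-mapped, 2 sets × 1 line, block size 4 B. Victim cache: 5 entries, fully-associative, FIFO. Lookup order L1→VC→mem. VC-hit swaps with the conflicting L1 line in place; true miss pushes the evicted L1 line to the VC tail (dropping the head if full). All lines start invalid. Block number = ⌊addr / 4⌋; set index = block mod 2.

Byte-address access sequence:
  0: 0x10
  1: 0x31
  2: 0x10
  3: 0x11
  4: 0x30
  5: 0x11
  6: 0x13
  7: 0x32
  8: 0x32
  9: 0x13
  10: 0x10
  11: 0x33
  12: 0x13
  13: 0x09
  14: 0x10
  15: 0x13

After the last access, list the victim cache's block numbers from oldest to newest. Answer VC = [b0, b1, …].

VC = [12, 2]

#0 0x10→b4/s0 MISS; vc=[]
#1 0x31→b12/s0 MISS; vc=[4]
#2 0x10→b4/s0 VC-HIT; vc=[12]
#3 0x11→b4/s0 L1-HIT; vc=[12]
#4 0x30→b12/s0 VC-HIT; vc=[4]
#5 0x11→b4/s0 VC-HIT; vc=[12]
#6 0x13→b4/s0 L1-HIT; vc=[12]
#7 0x32→b12/s0 VC-HIT; vc=[4]
#8 0x32→b12/s0 L1-HIT; vc=[4]
#9 0x13→b4/s0 VC-HIT; vc=[12]
#10 0x10→b4/s0 L1-HIT; vc=[12]
#11 0x33→b12/s0 VC-HIT; vc=[4]
#12 0x13→b4/s0 VC-HIT; vc=[12]
#13 0x9→b2/s0 MISS; vc=[12,4]
#14 0x10→b4/s0 VC-HIT; vc=[12,2]
#15 0x13→b4/s0 L1-HIT; vc=[12,2]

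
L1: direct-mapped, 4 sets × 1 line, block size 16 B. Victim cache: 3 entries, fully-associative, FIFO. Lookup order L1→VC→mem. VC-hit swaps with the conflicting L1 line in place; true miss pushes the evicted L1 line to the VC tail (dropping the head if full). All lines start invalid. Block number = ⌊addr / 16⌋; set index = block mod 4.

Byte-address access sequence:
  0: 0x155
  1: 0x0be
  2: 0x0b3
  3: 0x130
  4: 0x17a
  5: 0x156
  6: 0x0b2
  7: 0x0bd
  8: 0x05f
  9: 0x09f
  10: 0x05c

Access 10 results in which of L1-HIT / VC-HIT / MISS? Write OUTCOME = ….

OUTCOME = VC-HIT

0: 0x155 (blk 21, set 1) → MISS  vc=[]
1: 0xbe (blk 11, set 3) → MISS  vc=[]
2: 0xb3 (blk 11, set 3) → L1-HIT  vc=[]
3: 0x130 (blk 19, set 3) → MISS  vc=[11]
4: 0x17a (blk 23, set 3) → MISS  vc=[11, 19]
5: 0x156 (blk 21, set 1) → L1-HIT  vc=[11, 19]
6: 0xb2 (blk 11, set 3) → VC-HIT  vc=[23, 19]
7: 0xbd (blk 11, set 3) → L1-HIT  vc=[23, 19]
8: 0x5f (blk 5, set 1) → MISS  vc=[23, 19, 21]
9: 0x9f (blk 9, set 1) → MISS  vc=[19, 21, 5]
10: 0x5c (blk 5, set 1) → VC-HIT  vc=[19, 21, 9]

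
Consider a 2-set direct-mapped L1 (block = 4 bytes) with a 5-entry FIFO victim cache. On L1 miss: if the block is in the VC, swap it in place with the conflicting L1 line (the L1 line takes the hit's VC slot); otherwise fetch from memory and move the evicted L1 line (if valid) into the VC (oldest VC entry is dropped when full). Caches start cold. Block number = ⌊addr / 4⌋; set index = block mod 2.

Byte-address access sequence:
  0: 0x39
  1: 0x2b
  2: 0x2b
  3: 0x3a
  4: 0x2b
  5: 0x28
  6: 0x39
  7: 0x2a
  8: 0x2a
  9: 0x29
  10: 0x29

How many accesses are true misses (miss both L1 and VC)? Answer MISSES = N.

  [0] addr=0x39 blk=14 s=0: MISS | VC []
  [1] addr=0x2b blk=10 s=0: MISS | VC [14]
  [2] addr=0x2b blk=10 s=0: L1-HIT | VC [14]
  [3] addr=0x3a blk=14 s=0: VC-HIT | VC [10]
  [4] addr=0x2b blk=10 s=0: VC-HIT | VC [14]
  [5] addr=0x28 blk=10 s=0: L1-HIT | VC [14]
  [6] addr=0x39 blk=14 s=0: VC-HIT | VC [10]
  [7] addr=0x2a blk=10 s=0: VC-HIT | VC [14]
  [8] addr=0x2a blk=10 s=0: L1-HIT | VC [14]
  [9] addr=0x29 blk=10 s=0: L1-HIT | VC [14]
  [10] addr=0x29 blk=10 s=0: L1-HIT | VC [14]

MISSES = 2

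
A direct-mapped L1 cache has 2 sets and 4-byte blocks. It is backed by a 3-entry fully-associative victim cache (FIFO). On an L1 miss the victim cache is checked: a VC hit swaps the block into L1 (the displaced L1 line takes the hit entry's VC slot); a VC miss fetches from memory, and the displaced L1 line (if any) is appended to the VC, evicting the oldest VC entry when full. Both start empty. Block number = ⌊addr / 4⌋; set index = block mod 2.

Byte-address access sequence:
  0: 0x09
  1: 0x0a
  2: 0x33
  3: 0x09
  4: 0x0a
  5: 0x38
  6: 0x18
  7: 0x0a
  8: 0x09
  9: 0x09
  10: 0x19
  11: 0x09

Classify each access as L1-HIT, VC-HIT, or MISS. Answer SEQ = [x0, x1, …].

#0 0x9→b2/s0 MISS; vc=[]
#1 0xa→b2/s0 L1-HIT; vc=[]
#2 0x33→b12/s0 MISS; vc=[2]
#3 0x9→b2/s0 VC-HIT; vc=[12]
#4 0xa→b2/s0 L1-HIT; vc=[12]
#5 0x38→b14/s0 MISS; vc=[12,2]
#6 0x18→b6/s0 MISS; vc=[12,2,14]
#7 0xa→b2/s0 VC-HIT; vc=[12,6,14]
#8 0x9→b2/s0 L1-HIT; vc=[12,6,14]
#9 0x9→b2/s0 L1-HIT; vc=[12,6,14]
#10 0x19→b6/s0 VC-HIT; vc=[12,2,14]
#11 0x9→b2/s0 VC-HIT; vc=[12,6,14]

SEQ = [MISS, L1-HIT, MISS, VC-HIT, L1-HIT, MISS, MISS, VC-HIT, L1-HIT, L1-HIT, VC-HIT, VC-HIT]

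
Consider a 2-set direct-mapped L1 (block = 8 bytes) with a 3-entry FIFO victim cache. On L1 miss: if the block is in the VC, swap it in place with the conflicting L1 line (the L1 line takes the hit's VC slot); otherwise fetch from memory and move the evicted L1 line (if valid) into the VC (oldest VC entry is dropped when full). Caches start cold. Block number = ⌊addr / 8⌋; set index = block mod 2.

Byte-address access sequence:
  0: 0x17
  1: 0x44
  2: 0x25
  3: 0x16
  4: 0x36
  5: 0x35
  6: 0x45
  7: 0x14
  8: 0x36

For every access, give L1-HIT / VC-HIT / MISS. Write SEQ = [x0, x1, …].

0: 0x17 (blk 2, set 0) → MISS  vc=[]
1: 0x44 (blk 8, set 0) → MISS  vc=[2]
2: 0x25 (blk 4, set 0) → MISS  vc=[2, 8]
3: 0x16 (blk 2, set 0) → VC-HIT  vc=[4, 8]
4: 0x36 (blk 6, set 0) → MISS  vc=[4, 8, 2]
5: 0x35 (blk 6, set 0) → L1-HIT  vc=[4, 8, 2]
6: 0x45 (blk 8, set 0) → VC-HIT  vc=[4, 6, 2]
7: 0x14 (blk 2, set 0) → VC-HIT  vc=[4, 6, 8]
8: 0x36 (blk 6, set 0) → VC-HIT  vc=[4, 2, 8]

SEQ = [MISS, MISS, MISS, VC-HIT, MISS, L1-HIT, VC-HIT, VC-HIT, VC-HIT]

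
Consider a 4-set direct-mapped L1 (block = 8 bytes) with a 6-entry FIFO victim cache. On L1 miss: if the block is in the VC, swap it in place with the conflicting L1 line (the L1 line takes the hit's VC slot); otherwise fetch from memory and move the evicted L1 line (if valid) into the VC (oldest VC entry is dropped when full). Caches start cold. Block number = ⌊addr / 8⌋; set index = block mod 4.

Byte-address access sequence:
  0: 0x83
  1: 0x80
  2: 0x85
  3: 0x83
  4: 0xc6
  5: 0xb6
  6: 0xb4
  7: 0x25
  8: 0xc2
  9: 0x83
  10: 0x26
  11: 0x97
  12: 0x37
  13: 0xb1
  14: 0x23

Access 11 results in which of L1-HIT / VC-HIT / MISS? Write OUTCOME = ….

0: 0x83 (blk 16, set 0) → MISS  vc=[]
1: 0x80 (blk 16, set 0) → L1-HIT  vc=[]
2: 0x85 (blk 16, set 0) → L1-HIT  vc=[]
3: 0x83 (blk 16, set 0) → L1-HIT  vc=[]
4: 0xc6 (blk 24, set 0) → MISS  vc=[16]
5: 0xb6 (blk 22, set 2) → MISS  vc=[16]
6: 0xb4 (blk 22, set 2) → L1-HIT  vc=[16]
7: 0x25 (blk 4, set 0) → MISS  vc=[16, 24]
8: 0xc2 (blk 24, set 0) → VC-HIT  vc=[16, 4]
9: 0x83 (blk 16, set 0) → VC-HIT  vc=[24, 4]
10: 0x26 (blk 4, set 0) → VC-HIT  vc=[24, 16]
11: 0x97 (blk 18, set 2) → MISS  vc=[24, 16, 22]
12: 0x37 (blk 6, set 2) → MISS  vc=[24, 16, 22, 18]
13: 0xb1 (blk 22, set 2) → VC-HIT  vc=[24, 16, 6, 18]
14: 0x23 (blk 4, set 0) → L1-HIT  vc=[24, 16, 6, 18]

OUTCOME = MISS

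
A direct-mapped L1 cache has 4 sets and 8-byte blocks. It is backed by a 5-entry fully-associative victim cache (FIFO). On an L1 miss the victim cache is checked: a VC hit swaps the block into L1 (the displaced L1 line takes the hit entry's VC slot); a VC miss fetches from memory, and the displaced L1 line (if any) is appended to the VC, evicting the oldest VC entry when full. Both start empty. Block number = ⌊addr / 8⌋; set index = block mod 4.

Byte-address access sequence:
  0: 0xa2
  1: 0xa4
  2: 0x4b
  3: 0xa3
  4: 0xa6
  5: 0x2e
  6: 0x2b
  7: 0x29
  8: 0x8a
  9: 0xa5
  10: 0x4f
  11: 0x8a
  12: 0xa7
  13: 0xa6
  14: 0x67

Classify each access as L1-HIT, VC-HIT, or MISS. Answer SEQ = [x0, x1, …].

0: 0xa2 (blk 20, set 0) → MISS  vc=[]
1: 0xa4 (blk 20, set 0) → L1-HIT  vc=[]
2: 0x4b (blk 9, set 1) → MISS  vc=[]
3: 0xa3 (blk 20, set 0) → L1-HIT  vc=[]
4: 0xa6 (blk 20, set 0) → L1-HIT  vc=[]
5: 0x2e (blk 5, set 1) → MISS  vc=[9]
6: 0x2b (blk 5, set 1) → L1-HIT  vc=[9]
7: 0x29 (blk 5, set 1) → L1-HIT  vc=[9]
8: 0x8a (blk 17, set 1) → MISS  vc=[9, 5]
9: 0xa5 (blk 20, set 0) → L1-HIT  vc=[9, 5]
10: 0x4f (blk 9, set 1) → VC-HIT  vc=[17, 5]
11: 0x8a (blk 17, set 1) → VC-HIT  vc=[9, 5]
12: 0xa7 (blk 20, set 0) → L1-HIT  vc=[9, 5]
13: 0xa6 (blk 20, set 0) → L1-HIT  vc=[9, 5]
14: 0x67 (blk 12, set 0) → MISS  vc=[9, 5, 20]

SEQ = [MISS, L1-HIT, MISS, L1-HIT, L1-HIT, MISS, L1-HIT, L1-HIT, MISS, L1-HIT, VC-HIT, VC-HIT, L1-HIT, L1-HIT, MISS]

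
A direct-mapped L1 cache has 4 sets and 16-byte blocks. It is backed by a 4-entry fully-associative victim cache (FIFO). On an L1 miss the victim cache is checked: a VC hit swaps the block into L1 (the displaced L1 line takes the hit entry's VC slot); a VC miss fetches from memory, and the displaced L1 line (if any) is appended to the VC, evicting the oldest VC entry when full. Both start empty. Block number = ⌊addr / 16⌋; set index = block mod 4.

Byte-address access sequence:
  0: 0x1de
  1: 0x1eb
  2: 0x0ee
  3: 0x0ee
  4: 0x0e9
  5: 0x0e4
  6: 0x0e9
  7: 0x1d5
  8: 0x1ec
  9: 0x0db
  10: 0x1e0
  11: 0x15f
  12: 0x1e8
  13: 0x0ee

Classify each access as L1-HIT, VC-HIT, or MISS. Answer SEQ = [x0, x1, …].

  [0] addr=0x1de blk=29 s=1: MISS | VC []
  [1] addr=0x1eb blk=30 s=2: MISS | VC []
  [2] addr=0xee blk=14 s=2: MISS | VC [30]
  [3] addr=0xee blk=14 s=2: L1-HIT | VC [30]
  [4] addr=0xe9 blk=14 s=2: L1-HIT | VC [30]
  [5] addr=0xe4 blk=14 s=2: L1-HIT | VC [30]
  [6] addr=0xe9 blk=14 s=2: L1-HIT | VC [30]
  [7] addr=0x1d5 blk=29 s=1: L1-HIT | VC [30]
  [8] addr=0x1ec blk=30 s=2: VC-HIT | VC [14]
  [9] addr=0xdb blk=13 s=1: MISS | VC [14, 29]
  [10] addr=0x1e0 blk=30 s=2: L1-HIT | VC [14, 29]
  [11] addr=0x15f blk=21 s=1: MISS | VC [14, 29, 13]
  [12] addr=0x1e8 blk=30 s=2: L1-HIT | VC [14, 29, 13]
  [13] addr=0xee blk=14 s=2: VC-HIT | VC [30, 29, 13]

SEQ = [MISS, MISS, MISS, L1-HIT, L1-HIT, L1-HIT, L1-HIT, L1-HIT, VC-HIT, MISS, L1-HIT, MISS, L1-HIT, VC-HIT]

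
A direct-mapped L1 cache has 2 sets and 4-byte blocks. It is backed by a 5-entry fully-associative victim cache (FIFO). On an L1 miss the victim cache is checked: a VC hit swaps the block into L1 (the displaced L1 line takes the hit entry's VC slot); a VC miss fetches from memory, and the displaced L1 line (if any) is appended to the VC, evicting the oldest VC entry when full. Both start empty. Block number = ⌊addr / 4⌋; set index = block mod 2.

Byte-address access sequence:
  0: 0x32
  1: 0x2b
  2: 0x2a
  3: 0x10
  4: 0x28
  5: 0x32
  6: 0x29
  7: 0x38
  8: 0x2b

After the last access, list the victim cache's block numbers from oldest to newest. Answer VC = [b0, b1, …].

0: 0x32 (blk 12, set 0) → MISS  vc=[]
1: 0x2b (blk 10, set 0) → MISS  vc=[12]
2: 0x2a (blk 10, set 0) → L1-HIT  vc=[12]
3: 0x10 (blk 4, set 0) → MISS  vc=[12, 10]
4: 0x28 (blk 10, set 0) → VC-HIT  vc=[12, 4]
5: 0x32 (blk 12, set 0) → VC-HIT  vc=[10, 4]
6: 0x29 (blk 10, set 0) → VC-HIT  vc=[12, 4]
7: 0x38 (blk 14, set 0) → MISS  vc=[12, 4, 10]
8: 0x2b (blk 10, set 0) → VC-HIT  vc=[12, 4, 14]

VC = [12, 4, 14]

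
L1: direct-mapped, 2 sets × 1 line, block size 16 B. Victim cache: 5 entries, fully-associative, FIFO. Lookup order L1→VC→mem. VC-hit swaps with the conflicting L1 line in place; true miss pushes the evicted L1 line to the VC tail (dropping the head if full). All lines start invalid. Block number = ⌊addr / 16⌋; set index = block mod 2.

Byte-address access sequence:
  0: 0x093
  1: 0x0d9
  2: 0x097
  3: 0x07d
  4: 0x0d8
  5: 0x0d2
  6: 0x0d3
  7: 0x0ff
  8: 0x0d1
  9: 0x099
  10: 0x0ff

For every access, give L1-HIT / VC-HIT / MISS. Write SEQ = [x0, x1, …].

0: 0x93 (blk 9, set 1) → MISS  vc=[]
1: 0xd9 (blk 13, set 1) → MISS  vc=[9]
2: 0x97 (blk 9, set 1) → VC-HIT  vc=[13]
3: 0x7d (blk 7, set 1) → MISS  vc=[13, 9]
4: 0xd8 (blk 13, set 1) → VC-HIT  vc=[7, 9]
5: 0xd2 (blk 13, set 1) → L1-HIT  vc=[7, 9]
6: 0xd3 (blk 13, set 1) → L1-HIT  vc=[7, 9]
7: 0xff (blk 15, set 1) → MISS  vc=[7, 9, 13]
8: 0xd1 (blk 13, set 1) → VC-HIT  vc=[7, 9, 15]
9: 0x99 (blk 9, set 1) → VC-HIT  vc=[7, 13, 15]
10: 0xff (blk 15, set 1) → VC-HIT  vc=[7, 13, 9]

SEQ = [MISS, MISS, VC-HIT, MISS, VC-HIT, L1-HIT, L1-HIT, MISS, VC-HIT, VC-HIT, VC-HIT]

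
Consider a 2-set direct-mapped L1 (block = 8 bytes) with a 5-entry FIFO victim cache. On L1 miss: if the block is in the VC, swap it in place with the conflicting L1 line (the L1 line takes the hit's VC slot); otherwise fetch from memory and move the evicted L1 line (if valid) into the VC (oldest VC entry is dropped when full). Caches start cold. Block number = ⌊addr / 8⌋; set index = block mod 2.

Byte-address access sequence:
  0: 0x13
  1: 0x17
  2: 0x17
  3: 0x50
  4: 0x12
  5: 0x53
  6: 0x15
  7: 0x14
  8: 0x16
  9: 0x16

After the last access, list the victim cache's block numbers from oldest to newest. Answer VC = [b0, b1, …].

0: 0x13 (blk 2, set 0) → MISS  vc=[]
1: 0x17 (blk 2, set 0) → L1-HIT  vc=[]
2: 0x17 (blk 2, set 0) → L1-HIT  vc=[]
3: 0x50 (blk 10, set 0) → MISS  vc=[2]
4: 0x12 (blk 2, set 0) → VC-HIT  vc=[10]
5: 0x53 (blk 10, set 0) → VC-HIT  vc=[2]
6: 0x15 (blk 2, set 0) → VC-HIT  vc=[10]
7: 0x14 (blk 2, set 0) → L1-HIT  vc=[10]
8: 0x16 (blk 2, set 0) → L1-HIT  vc=[10]
9: 0x16 (blk 2, set 0) → L1-HIT  vc=[10]

VC = [10]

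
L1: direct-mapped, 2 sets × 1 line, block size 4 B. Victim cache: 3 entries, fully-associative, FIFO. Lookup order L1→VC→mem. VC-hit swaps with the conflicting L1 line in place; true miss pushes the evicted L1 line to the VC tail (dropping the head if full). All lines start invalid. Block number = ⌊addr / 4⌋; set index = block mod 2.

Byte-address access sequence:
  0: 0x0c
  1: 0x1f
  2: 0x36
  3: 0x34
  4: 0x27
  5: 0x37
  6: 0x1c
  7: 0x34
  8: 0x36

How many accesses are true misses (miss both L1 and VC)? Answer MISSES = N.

MISSES = 4

0: 0xc (blk 3, set 1) → MISS  vc=[]
1: 0x1f (blk 7, set 1) → MISS  vc=[3]
2: 0x36 (blk 13, set 1) → MISS  vc=[3, 7]
3: 0x34 (blk 13, set 1) → L1-HIT  vc=[3, 7]
4: 0x27 (blk 9, set 1) → MISS  vc=[3, 7, 13]
5: 0x37 (blk 13, set 1) → VC-HIT  vc=[3, 7, 9]
6: 0x1c (blk 7, set 1) → VC-HIT  vc=[3, 13, 9]
7: 0x34 (blk 13, set 1) → VC-HIT  vc=[3, 7, 9]
8: 0x36 (blk 13, set 1) → L1-HIT  vc=[3, 7, 9]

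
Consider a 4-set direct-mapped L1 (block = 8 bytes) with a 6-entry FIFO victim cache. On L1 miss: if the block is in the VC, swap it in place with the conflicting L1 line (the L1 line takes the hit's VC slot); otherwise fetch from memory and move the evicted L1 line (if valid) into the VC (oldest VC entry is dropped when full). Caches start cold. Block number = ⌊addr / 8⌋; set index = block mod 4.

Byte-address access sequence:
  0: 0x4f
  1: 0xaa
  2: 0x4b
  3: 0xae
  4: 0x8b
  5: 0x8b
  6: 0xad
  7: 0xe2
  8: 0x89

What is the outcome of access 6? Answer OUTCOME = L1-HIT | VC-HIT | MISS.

0: 0x4f (blk 9, set 1) → MISS  vc=[]
1: 0xaa (blk 21, set 1) → MISS  vc=[9]
2: 0x4b (blk 9, set 1) → VC-HIT  vc=[21]
3: 0xae (blk 21, set 1) → VC-HIT  vc=[9]
4: 0x8b (blk 17, set 1) → MISS  vc=[9, 21]
5: 0x8b (blk 17, set 1) → L1-HIT  vc=[9, 21]
6: 0xad (blk 21, set 1) → VC-HIT  vc=[9, 17]
7: 0xe2 (blk 28, set 0) → MISS  vc=[9, 17]
8: 0x89 (blk 17, set 1) → VC-HIT  vc=[9, 21]

OUTCOME = VC-HIT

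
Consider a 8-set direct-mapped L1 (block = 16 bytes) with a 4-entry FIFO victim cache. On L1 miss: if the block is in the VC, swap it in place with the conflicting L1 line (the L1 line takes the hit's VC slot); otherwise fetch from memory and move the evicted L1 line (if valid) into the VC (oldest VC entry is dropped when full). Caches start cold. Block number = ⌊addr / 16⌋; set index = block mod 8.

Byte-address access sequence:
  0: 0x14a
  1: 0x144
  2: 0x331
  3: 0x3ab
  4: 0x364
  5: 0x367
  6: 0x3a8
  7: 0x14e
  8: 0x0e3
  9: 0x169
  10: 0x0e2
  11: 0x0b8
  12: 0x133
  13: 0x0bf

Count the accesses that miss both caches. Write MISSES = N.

MISSES = 8

#0 0x14a→b20/s4 MISS; vc=[]
#1 0x144→b20/s4 L1-HIT; vc=[]
#2 0x331→b51/s3 MISS; vc=[]
#3 0x3ab→b58/s2 MISS; vc=[]
#4 0x364→b54/s6 MISS; vc=[]
#5 0x367→b54/s6 L1-HIT; vc=[]
#6 0x3a8→b58/s2 L1-HIT; vc=[]
#7 0x14e→b20/s4 L1-HIT; vc=[]
#8 0xe3→b14/s6 MISS; vc=[54]
#9 0x169→b22/s6 MISS; vc=[54,14]
#10 0xe2→b14/s6 VC-HIT; vc=[54,22]
#11 0xb8→b11/s3 MISS; vc=[54,22,51]
#12 0x133→b19/s3 MISS; vc=[54,22,51,11]
#13 0xbf→b11/s3 VC-HIT; vc=[54,22,51,19]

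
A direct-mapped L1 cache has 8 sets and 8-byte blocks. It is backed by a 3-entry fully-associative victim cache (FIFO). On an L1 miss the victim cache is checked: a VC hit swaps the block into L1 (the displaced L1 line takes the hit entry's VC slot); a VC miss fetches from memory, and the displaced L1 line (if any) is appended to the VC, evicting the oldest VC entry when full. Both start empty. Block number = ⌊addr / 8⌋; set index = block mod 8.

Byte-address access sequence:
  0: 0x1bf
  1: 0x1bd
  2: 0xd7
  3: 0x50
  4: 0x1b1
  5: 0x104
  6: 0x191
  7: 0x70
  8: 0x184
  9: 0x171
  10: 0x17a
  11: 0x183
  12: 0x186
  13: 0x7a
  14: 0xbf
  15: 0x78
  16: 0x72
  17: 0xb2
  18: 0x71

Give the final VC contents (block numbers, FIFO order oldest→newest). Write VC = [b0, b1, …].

VC = [23, 46, 22]

0: 0x1bf (blk 55, set 7) → MISS  vc=[]
1: 0x1bd (blk 55, set 7) → L1-HIT  vc=[]
2: 0xd7 (blk 26, set 2) → MISS  vc=[]
3: 0x50 (blk 10, set 2) → MISS  vc=[26]
4: 0x1b1 (blk 54, set 6) → MISS  vc=[26]
5: 0x104 (blk 32, set 0) → MISS  vc=[26]
6: 0x191 (blk 50, set 2) → MISS  vc=[26, 10]
7: 0x70 (blk 14, set 6) → MISS  vc=[26, 10, 54]
8: 0x184 (blk 48, set 0) → MISS  vc=[10, 54, 32]
9: 0x171 (blk 46, set 6) → MISS  vc=[54, 32, 14]
10: 0x17a (blk 47, set 7) → MISS  vc=[32, 14, 55]
11: 0x183 (blk 48, set 0) → L1-HIT  vc=[32, 14, 55]
12: 0x186 (blk 48, set 0) → L1-HIT  vc=[32, 14, 55]
13: 0x7a (blk 15, set 7) → MISS  vc=[14, 55, 47]
14: 0xbf (blk 23, set 7) → MISS  vc=[55, 47, 15]
15: 0x78 (blk 15, set 7) → VC-HIT  vc=[55, 47, 23]
16: 0x72 (blk 14, set 6) → MISS  vc=[47, 23, 46]
17: 0xb2 (blk 22, set 6) → MISS  vc=[23, 46, 14]
18: 0x71 (blk 14, set 6) → VC-HIT  vc=[23, 46, 22]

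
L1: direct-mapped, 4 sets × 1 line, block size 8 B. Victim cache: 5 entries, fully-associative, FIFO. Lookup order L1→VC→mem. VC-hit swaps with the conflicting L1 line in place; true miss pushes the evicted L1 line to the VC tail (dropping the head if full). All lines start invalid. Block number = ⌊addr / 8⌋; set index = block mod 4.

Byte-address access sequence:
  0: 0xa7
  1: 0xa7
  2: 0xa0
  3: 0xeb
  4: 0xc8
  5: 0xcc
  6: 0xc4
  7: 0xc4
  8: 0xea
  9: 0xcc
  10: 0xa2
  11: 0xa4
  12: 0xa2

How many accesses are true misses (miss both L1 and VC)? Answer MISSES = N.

  [0] addr=0xa7 blk=20 s=0: MISS | VC []
  [1] addr=0xa7 blk=20 s=0: L1-HIT | VC []
  [2] addr=0xa0 blk=20 s=0: L1-HIT | VC []
  [3] addr=0xeb blk=29 s=1: MISS | VC []
  [4] addr=0xc8 blk=25 s=1: MISS | VC [29]
  [5] addr=0xcc blk=25 s=1: L1-HIT | VC [29]
  [6] addr=0xc4 blk=24 s=0: MISS | VC [29, 20]
  [7] addr=0xc4 blk=24 s=0: L1-HIT | VC [29, 20]
  [8] addr=0xea blk=29 s=1: VC-HIT | VC [25, 20]
  [9] addr=0xcc blk=25 s=1: VC-HIT | VC [29, 20]
  [10] addr=0xa2 blk=20 s=0: VC-HIT | VC [29, 24]
  [11] addr=0xa4 blk=20 s=0: L1-HIT | VC [29, 24]
  [12] addr=0xa2 blk=20 s=0: L1-HIT | VC [29, 24]

MISSES = 4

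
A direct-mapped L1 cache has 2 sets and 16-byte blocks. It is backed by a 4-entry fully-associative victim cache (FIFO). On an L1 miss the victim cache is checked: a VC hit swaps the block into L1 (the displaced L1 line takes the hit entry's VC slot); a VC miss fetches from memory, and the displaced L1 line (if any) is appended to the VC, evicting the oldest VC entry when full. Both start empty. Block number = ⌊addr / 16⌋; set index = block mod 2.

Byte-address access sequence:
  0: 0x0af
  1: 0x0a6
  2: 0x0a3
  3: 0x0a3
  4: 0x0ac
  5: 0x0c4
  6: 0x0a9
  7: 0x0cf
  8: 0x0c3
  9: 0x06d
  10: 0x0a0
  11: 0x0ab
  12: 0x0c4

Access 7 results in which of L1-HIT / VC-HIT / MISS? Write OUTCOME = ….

#0 0xaf→b10/s0 MISS; vc=[]
#1 0xa6→b10/s0 L1-HIT; vc=[]
#2 0xa3→b10/s0 L1-HIT; vc=[]
#3 0xa3→b10/s0 L1-HIT; vc=[]
#4 0xac→b10/s0 L1-HIT; vc=[]
#5 0xc4→b12/s0 MISS; vc=[10]
#6 0xa9→b10/s0 VC-HIT; vc=[12]
#7 0xcf→b12/s0 VC-HIT; vc=[10]
#8 0xc3→b12/s0 L1-HIT; vc=[10]
#9 0x6d→b6/s0 MISS; vc=[10,12]
#10 0xa0→b10/s0 VC-HIT; vc=[6,12]
#11 0xab→b10/s0 L1-HIT; vc=[6,12]
#12 0xc4→b12/s0 VC-HIT; vc=[6,10]

OUTCOME = VC-HIT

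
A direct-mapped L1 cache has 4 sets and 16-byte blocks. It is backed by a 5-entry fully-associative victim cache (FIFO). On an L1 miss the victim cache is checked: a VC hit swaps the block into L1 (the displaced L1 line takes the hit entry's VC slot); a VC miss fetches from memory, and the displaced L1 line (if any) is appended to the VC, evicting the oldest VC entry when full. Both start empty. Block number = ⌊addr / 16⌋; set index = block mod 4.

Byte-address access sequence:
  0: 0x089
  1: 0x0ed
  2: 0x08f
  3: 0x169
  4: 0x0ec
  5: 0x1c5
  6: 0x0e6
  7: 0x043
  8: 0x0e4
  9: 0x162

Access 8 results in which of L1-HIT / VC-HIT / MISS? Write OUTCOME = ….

  [0] addr=0x89 blk=8 s=0: MISS | VC []
  [1] addr=0xed blk=14 s=2: MISS | VC []
  [2] addr=0x8f blk=8 s=0: L1-HIT | VC []
  [3] addr=0x169 blk=22 s=2: MISS | VC [14]
  [4] addr=0xec blk=14 s=2: VC-HIT | VC [22]
  [5] addr=0x1c5 blk=28 s=0: MISS | VC [22, 8]
  [6] addr=0xe6 blk=14 s=2: L1-HIT | VC [22, 8]
  [7] addr=0x43 blk=4 s=0: MISS | VC [22, 8, 28]
  [8] addr=0xe4 blk=14 s=2: L1-HIT | VC [22, 8, 28]
  [9] addr=0x162 blk=22 s=2: VC-HIT | VC [14, 8, 28]

OUTCOME = L1-HIT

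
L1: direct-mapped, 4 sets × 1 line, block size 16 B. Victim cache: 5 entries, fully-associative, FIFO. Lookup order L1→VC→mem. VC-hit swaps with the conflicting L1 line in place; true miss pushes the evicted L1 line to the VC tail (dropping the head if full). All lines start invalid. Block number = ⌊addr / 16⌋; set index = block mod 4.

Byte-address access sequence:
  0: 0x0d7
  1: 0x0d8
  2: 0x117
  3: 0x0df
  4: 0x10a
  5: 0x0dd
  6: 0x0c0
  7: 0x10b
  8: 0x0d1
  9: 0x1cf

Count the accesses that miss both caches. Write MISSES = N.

MISSES = 5

  [0] addr=0xd7 blk=13 s=1: MISS | VC []
  [1] addr=0xd8 blk=13 s=1: L1-HIT | VC []
  [2] addr=0x117 blk=17 s=1: MISS | VC [13]
  [3] addr=0xdf blk=13 s=1: VC-HIT | VC [17]
  [4] addr=0x10a blk=16 s=0: MISS | VC [17]
  [5] addr=0xdd blk=13 s=1: L1-HIT | VC [17]
  [6] addr=0xc0 blk=12 s=0: MISS | VC [17, 16]
  [7] addr=0x10b blk=16 s=0: VC-HIT | VC [17, 12]
  [8] addr=0xd1 blk=13 s=1: L1-HIT | VC [17, 12]
  [9] addr=0x1cf blk=28 s=0: MISS | VC [17, 12, 16]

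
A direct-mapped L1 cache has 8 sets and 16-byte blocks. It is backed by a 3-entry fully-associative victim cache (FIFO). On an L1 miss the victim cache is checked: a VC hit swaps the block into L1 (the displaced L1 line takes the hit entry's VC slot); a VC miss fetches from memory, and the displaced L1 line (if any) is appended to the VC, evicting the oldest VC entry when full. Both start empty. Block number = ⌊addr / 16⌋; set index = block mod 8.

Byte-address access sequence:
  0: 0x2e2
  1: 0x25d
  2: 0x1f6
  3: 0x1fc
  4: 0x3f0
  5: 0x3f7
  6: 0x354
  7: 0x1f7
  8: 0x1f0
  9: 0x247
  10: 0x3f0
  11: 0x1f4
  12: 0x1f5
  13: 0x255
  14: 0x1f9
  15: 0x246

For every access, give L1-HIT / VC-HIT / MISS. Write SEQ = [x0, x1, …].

SEQ = [MISS, MISS, MISS, L1-HIT, MISS, L1-HIT, MISS, VC-HIT, L1-HIT, MISS, VC-HIT, VC-HIT, L1-HIT, VC-HIT, L1-HIT, L1-HIT]

#0 0x2e2→b46/s6 MISS; vc=[]
#1 0x25d→b37/s5 MISS; vc=[]
#2 0x1f6→b31/s7 MISS; vc=[]
#3 0x1fc→b31/s7 L1-HIT; vc=[]
#4 0x3f0→b63/s7 MISS; vc=[31]
#5 0x3f7→b63/s7 L1-HIT; vc=[31]
#6 0x354→b53/s5 MISS; vc=[31,37]
#7 0x1f7→b31/s7 VC-HIT; vc=[63,37]
#8 0x1f0→b31/s7 L1-HIT; vc=[63,37]
#9 0x247→b36/s4 MISS; vc=[63,37]
#10 0x3f0→b63/s7 VC-HIT; vc=[31,37]
#11 0x1f4→b31/s7 VC-HIT; vc=[63,37]
#12 0x1f5→b31/s7 L1-HIT; vc=[63,37]
#13 0x255→b37/s5 VC-HIT; vc=[63,53]
#14 0x1f9→b31/s7 L1-HIT; vc=[63,53]
#15 0x246→b36/s4 L1-HIT; vc=[63,53]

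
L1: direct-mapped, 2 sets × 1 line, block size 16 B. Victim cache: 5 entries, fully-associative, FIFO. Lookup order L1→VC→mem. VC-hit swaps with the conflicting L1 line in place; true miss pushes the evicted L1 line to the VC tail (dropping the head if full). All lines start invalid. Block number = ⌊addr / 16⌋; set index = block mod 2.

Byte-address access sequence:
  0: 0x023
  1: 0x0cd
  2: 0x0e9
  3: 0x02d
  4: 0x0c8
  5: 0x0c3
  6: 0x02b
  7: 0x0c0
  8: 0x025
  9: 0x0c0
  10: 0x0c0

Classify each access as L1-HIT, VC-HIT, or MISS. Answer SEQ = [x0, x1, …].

0: 0x23 (blk 2, set 0) → MISS  vc=[]
1: 0xcd (blk 12, set 0) → MISS  vc=[2]
2: 0xe9 (blk 14, set 0) → MISS  vc=[2, 12]
3: 0x2d (blk 2, set 0) → VC-HIT  vc=[14, 12]
4: 0xc8 (blk 12, set 0) → VC-HIT  vc=[14, 2]
5: 0xc3 (blk 12, set 0) → L1-HIT  vc=[14, 2]
6: 0x2b (blk 2, set 0) → VC-HIT  vc=[14, 12]
7: 0xc0 (blk 12, set 0) → VC-HIT  vc=[14, 2]
8: 0x25 (blk 2, set 0) → VC-HIT  vc=[14, 12]
9: 0xc0 (blk 12, set 0) → VC-HIT  vc=[14, 2]
10: 0xc0 (blk 12, set 0) → L1-HIT  vc=[14, 2]

SEQ = [MISS, MISS, MISS, VC-HIT, VC-HIT, L1-HIT, VC-HIT, VC-HIT, VC-HIT, VC-HIT, L1-HIT]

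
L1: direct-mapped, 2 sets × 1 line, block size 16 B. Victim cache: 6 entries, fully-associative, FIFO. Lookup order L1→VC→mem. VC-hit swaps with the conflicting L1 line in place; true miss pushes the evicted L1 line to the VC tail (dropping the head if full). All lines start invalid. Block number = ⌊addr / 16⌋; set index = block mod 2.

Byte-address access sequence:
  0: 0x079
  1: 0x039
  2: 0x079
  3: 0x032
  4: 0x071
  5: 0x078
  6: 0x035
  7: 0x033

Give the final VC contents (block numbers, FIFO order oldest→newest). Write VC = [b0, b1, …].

VC = [7]

#0 0x79→b7/s1 MISS; vc=[]
#1 0x39→b3/s1 MISS; vc=[7]
#2 0x79→b7/s1 VC-HIT; vc=[3]
#3 0x32→b3/s1 VC-HIT; vc=[7]
#4 0x71→b7/s1 VC-HIT; vc=[3]
#5 0x78→b7/s1 L1-HIT; vc=[3]
#6 0x35→b3/s1 VC-HIT; vc=[7]
#7 0x33→b3/s1 L1-HIT; vc=[7]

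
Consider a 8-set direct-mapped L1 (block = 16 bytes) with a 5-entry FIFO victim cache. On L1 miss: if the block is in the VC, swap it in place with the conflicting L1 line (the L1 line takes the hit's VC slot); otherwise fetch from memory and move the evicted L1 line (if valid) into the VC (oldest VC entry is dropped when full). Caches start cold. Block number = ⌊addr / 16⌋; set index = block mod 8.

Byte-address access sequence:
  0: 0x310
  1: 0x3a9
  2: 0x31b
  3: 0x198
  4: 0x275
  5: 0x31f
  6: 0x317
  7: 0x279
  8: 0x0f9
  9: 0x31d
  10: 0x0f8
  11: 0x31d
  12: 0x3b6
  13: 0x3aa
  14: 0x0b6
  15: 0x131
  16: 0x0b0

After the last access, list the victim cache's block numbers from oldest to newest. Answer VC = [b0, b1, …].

VC = [25, 39, 59, 19]

  [0] addr=0x310 blk=49 s=1: MISS | VC []
  [1] addr=0x3a9 blk=58 s=2: MISS | VC []
  [2] addr=0x31b blk=49 s=1: L1-HIT | VC []
  [3] addr=0x198 blk=25 s=1: MISS | VC [49]
  [4] addr=0x275 blk=39 s=7: MISS | VC [49]
  [5] addr=0x31f blk=49 s=1: VC-HIT | VC [25]
  [6] addr=0x317 blk=49 s=1: L1-HIT | VC [25]
  [7] addr=0x279 blk=39 s=7: L1-HIT | VC [25]
  [8] addr=0xf9 blk=15 s=7: MISS | VC [25, 39]
  [9] addr=0x31d blk=49 s=1: L1-HIT | VC [25, 39]
  [10] addr=0xf8 blk=15 s=7: L1-HIT | VC [25, 39]
  [11] addr=0x31d blk=49 s=1: L1-HIT | VC [25, 39]
  [12] addr=0x3b6 blk=59 s=3: MISS | VC [25, 39]
  [13] addr=0x3aa blk=58 s=2: L1-HIT | VC [25, 39]
  [14] addr=0xb6 blk=11 s=3: MISS | VC [25, 39, 59]
  [15] addr=0x131 blk=19 s=3: MISS | VC [25, 39, 59, 11]
  [16] addr=0xb0 blk=11 s=3: VC-HIT | VC [25, 39, 59, 19]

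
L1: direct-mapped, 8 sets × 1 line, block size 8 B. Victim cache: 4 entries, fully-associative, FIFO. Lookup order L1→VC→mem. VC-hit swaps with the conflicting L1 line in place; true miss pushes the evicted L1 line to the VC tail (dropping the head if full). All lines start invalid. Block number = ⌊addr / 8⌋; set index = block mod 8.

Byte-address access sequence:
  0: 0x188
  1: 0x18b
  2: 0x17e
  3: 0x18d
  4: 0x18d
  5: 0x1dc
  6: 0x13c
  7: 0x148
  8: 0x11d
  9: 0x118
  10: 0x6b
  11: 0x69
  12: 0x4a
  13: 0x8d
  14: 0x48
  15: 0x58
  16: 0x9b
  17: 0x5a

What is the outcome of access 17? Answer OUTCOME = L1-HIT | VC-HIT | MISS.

OUTCOME = VC-HIT

0: 0x188 (blk 49, set 1) → MISS  vc=[]
1: 0x18b (blk 49, set 1) → L1-HIT  vc=[]
2: 0x17e (blk 47, set 7) → MISS  vc=[]
3: 0x18d (blk 49, set 1) → L1-HIT  vc=[]
4: 0x18d (blk 49, set 1) → L1-HIT  vc=[]
5: 0x1dc (blk 59, set 3) → MISS  vc=[]
6: 0x13c (blk 39, set 7) → MISS  vc=[47]
7: 0x148 (blk 41, set 1) → MISS  vc=[47, 49]
8: 0x11d (blk 35, set 3) → MISS  vc=[47, 49, 59]
9: 0x118 (blk 35, set 3) → L1-HIT  vc=[47, 49, 59]
10: 0x6b (blk 13, set 5) → MISS  vc=[47, 49, 59]
11: 0x69 (blk 13, set 5) → L1-HIT  vc=[47, 49, 59]
12: 0x4a (blk 9, set 1) → MISS  vc=[47, 49, 59, 41]
13: 0x8d (blk 17, set 1) → MISS  vc=[49, 59, 41, 9]
14: 0x48 (blk 9, set 1) → VC-HIT  vc=[49, 59, 41, 17]
15: 0x58 (blk 11, set 3) → MISS  vc=[59, 41, 17, 35]
16: 0x9b (blk 19, set 3) → MISS  vc=[41, 17, 35, 11]
17: 0x5a (blk 11, set 3) → VC-HIT  vc=[41, 17, 35, 19]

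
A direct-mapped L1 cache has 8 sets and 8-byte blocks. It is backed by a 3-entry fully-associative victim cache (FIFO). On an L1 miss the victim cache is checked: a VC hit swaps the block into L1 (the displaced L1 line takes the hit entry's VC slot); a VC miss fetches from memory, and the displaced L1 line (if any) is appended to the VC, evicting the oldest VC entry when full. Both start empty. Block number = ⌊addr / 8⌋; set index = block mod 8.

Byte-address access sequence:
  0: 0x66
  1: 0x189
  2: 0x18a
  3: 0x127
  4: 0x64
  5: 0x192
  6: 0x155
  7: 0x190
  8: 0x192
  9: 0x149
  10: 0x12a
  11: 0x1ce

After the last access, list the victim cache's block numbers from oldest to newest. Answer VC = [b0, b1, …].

VC = [42, 49, 41]

0: 0x66 (blk 12, set 4) → MISS  vc=[]
1: 0x189 (blk 49, set 1) → MISS  vc=[]
2: 0x18a (blk 49, set 1) → L1-HIT  vc=[]
3: 0x127 (blk 36, set 4) → MISS  vc=[12]
4: 0x64 (blk 12, set 4) → VC-HIT  vc=[36]
5: 0x192 (blk 50, set 2) → MISS  vc=[36]
6: 0x155 (blk 42, set 2) → MISS  vc=[36, 50]
7: 0x190 (blk 50, set 2) → VC-HIT  vc=[36, 42]
8: 0x192 (blk 50, set 2) → L1-HIT  vc=[36, 42]
9: 0x149 (blk 41, set 1) → MISS  vc=[36, 42, 49]
10: 0x12a (blk 37, set 5) → MISS  vc=[36, 42, 49]
11: 0x1ce (blk 57, set 1) → MISS  vc=[42, 49, 41]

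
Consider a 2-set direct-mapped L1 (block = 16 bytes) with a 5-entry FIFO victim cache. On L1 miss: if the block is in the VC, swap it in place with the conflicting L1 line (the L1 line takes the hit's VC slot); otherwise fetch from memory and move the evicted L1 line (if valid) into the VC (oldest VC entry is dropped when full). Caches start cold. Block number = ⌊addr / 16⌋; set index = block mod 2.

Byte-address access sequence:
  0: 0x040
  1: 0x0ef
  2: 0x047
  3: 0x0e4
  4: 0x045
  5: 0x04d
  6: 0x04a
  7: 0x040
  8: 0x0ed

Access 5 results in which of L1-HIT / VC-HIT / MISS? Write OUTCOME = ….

  [0] addr=0x40 blk=4 s=0: MISS | VC []
  [1] addr=0xef blk=14 s=0: MISS | VC [4]
  [2] addr=0x47 blk=4 s=0: VC-HIT | VC [14]
  [3] addr=0xe4 blk=14 s=0: VC-HIT | VC [4]
  [4] addr=0x45 blk=4 s=0: VC-HIT | VC [14]
  [5] addr=0x4d blk=4 s=0: L1-HIT | VC [14]
  [6] addr=0x4a blk=4 s=0: L1-HIT | VC [14]
  [7] addr=0x40 blk=4 s=0: L1-HIT | VC [14]
  [8] addr=0xed blk=14 s=0: VC-HIT | VC [4]

OUTCOME = L1-HIT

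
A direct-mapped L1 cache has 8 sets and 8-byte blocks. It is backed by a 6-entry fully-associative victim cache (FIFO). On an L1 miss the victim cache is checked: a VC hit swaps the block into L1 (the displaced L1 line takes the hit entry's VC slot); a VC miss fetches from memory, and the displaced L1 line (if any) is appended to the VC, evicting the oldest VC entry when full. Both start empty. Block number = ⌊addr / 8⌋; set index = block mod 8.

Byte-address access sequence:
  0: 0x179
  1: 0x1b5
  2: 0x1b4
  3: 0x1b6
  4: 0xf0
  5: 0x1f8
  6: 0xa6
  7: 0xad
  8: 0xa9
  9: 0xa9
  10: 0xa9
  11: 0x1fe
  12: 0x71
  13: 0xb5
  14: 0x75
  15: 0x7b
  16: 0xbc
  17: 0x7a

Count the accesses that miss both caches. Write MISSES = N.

  [0] addr=0x179 blk=47 s=7: MISS | VC []
  [1] addr=0x1b5 blk=54 s=6: MISS | VC []
  [2] addr=0x1b4 blk=54 s=6: L1-HIT | VC []
  [3] addr=0x1b6 blk=54 s=6: L1-HIT | VC []
  [4] addr=0xf0 blk=30 s=6: MISS | VC [54]
  [5] addr=0x1f8 blk=63 s=7: MISS | VC [54, 47]
  [6] addr=0xa6 blk=20 s=4: MISS | VC [54, 47]
  [7] addr=0xad blk=21 s=5: MISS | VC [54, 47]
  [8] addr=0xa9 blk=21 s=5: L1-HIT | VC [54, 47]
  [9] addr=0xa9 blk=21 s=5: L1-HIT | VC [54, 47]
  [10] addr=0xa9 blk=21 s=5: L1-HIT | VC [54, 47]
  [11] addr=0x1fe blk=63 s=7: L1-HIT | VC [54, 47]
  [12] addr=0x71 blk=14 s=6: MISS | VC [54, 47, 30]
  [13] addr=0xb5 blk=22 s=6: MISS | VC [54, 47, 30, 14]
  [14] addr=0x75 blk=14 s=6: VC-HIT | VC [54, 47, 30, 22]
  [15] addr=0x7b blk=15 s=7: MISS | VC [54, 47, 30, 22, 63]
  [16] addr=0xbc blk=23 s=7: MISS | VC [54, 47, 30, 22, 63, 15]
  [17] addr=0x7a blk=15 s=7: VC-HIT | VC [54, 47, 30, 22, 63, 23]

MISSES = 10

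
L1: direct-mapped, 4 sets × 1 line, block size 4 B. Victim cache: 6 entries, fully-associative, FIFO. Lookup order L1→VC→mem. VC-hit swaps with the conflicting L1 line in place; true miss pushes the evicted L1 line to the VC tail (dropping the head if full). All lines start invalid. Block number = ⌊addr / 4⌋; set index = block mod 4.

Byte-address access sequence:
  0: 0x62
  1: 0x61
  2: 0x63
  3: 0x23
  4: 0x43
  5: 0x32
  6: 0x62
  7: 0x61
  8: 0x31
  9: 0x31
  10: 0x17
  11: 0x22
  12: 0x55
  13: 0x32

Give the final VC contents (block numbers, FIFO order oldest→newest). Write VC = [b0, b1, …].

VC = [24, 8, 16, 5]

  [0] addr=0x62 blk=24 s=0: MISS | VC []
  [1] addr=0x61 blk=24 s=0: L1-HIT | VC []
  [2] addr=0x63 blk=24 s=0: L1-HIT | VC []
  [3] addr=0x23 blk=8 s=0: MISS | VC [24]
  [4] addr=0x43 blk=16 s=0: MISS | VC [24, 8]
  [5] addr=0x32 blk=12 s=0: MISS | VC [24, 8, 16]
  [6] addr=0x62 blk=24 s=0: VC-HIT | VC [12, 8, 16]
  [7] addr=0x61 blk=24 s=0: L1-HIT | VC [12, 8, 16]
  [8] addr=0x31 blk=12 s=0: VC-HIT | VC [24, 8, 16]
  [9] addr=0x31 blk=12 s=0: L1-HIT | VC [24, 8, 16]
  [10] addr=0x17 blk=5 s=1: MISS | VC [24, 8, 16]
  [11] addr=0x22 blk=8 s=0: VC-HIT | VC [24, 12, 16]
  [12] addr=0x55 blk=21 s=1: MISS | VC [24, 12, 16, 5]
  [13] addr=0x32 blk=12 s=0: VC-HIT | VC [24, 8, 16, 5]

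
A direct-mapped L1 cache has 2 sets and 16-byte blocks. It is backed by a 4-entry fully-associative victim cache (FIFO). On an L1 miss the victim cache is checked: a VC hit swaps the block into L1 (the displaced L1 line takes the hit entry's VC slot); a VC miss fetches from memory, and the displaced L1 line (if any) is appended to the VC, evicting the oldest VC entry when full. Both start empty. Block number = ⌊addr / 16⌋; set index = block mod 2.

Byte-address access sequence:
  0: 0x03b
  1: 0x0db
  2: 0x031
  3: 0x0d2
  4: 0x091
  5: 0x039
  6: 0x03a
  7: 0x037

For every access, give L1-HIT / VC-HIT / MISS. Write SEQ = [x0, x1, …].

SEQ = [MISS, MISS, VC-HIT, VC-HIT, MISS, VC-HIT, L1-HIT, L1-HIT]

#0 0x3b→b3/s1 MISS; vc=[]
#1 0xdb→b13/s1 MISS; vc=[3]
#2 0x31→b3/s1 VC-HIT; vc=[13]
#3 0xd2→b13/s1 VC-HIT; vc=[3]
#4 0x91→b9/s1 MISS; vc=[3,13]
#5 0x39→b3/s1 VC-HIT; vc=[9,13]
#6 0x3a→b3/s1 L1-HIT; vc=[9,13]
#7 0x37→b3/s1 L1-HIT; vc=[9,13]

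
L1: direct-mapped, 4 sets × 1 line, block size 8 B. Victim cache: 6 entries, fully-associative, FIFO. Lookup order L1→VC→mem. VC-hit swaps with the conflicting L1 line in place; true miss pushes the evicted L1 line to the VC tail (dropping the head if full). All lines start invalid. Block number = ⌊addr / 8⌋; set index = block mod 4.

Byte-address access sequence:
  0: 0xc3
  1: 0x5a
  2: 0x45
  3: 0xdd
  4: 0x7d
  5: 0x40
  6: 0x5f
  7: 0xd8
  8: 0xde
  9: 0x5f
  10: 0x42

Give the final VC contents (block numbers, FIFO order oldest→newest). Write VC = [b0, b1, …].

0: 0xc3 (blk 24, set 0) → MISS  vc=[]
1: 0x5a (blk 11, set 3) → MISS  vc=[]
2: 0x45 (blk 8, set 0) → MISS  vc=[24]
3: 0xdd (blk 27, set 3) → MISS  vc=[24, 11]
4: 0x7d (blk 15, set 3) → MISS  vc=[24, 11, 27]
5: 0x40 (blk 8, set 0) → L1-HIT  vc=[24, 11, 27]
6: 0x5f (blk 11, set 3) → VC-HIT  vc=[24, 15, 27]
7: 0xd8 (blk 27, set 3) → VC-HIT  vc=[24, 15, 11]
8: 0xde (blk 27, set 3) → L1-HIT  vc=[24, 15, 11]
9: 0x5f (blk 11, set 3) → VC-HIT  vc=[24, 15, 27]
10: 0x42 (blk 8, set 0) → L1-HIT  vc=[24, 15, 27]

VC = [24, 15, 27]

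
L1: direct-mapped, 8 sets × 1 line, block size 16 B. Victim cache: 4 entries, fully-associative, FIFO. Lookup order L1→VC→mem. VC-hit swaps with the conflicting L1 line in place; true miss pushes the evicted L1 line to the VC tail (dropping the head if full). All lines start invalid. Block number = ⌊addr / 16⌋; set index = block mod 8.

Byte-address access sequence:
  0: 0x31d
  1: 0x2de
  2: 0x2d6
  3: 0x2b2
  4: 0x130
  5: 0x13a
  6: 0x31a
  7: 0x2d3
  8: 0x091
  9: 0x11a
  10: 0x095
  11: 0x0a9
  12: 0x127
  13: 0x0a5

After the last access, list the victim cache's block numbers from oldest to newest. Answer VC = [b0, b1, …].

#0 0x31d→b49/s1 MISS; vc=[]
#1 0x2de→b45/s5 MISS; vc=[]
#2 0x2d6→b45/s5 L1-HIT; vc=[]
#3 0x2b2→b43/s3 MISS; vc=[]
#4 0x130→b19/s3 MISS; vc=[43]
#5 0x13a→b19/s3 L1-HIT; vc=[43]
#6 0x31a→b49/s1 L1-HIT; vc=[43]
#7 0x2d3→b45/s5 L1-HIT; vc=[43]
#8 0x91→b9/s1 MISS; vc=[43,49]
#9 0x11a→b17/s1 MISS; vc=[43,49,9]
#10 0x95→b9/s1 VC-HIT; vc=[43,49,17]
#11 0xa9→b10/s2 MISS; vc=[43,49,17]
#12 0x127→b18/s2 MISS; vc=[43,49,17,10]
#13 0xa5→b10/s2 VC-HIT; vc=[43,49,17,18]

VC = [43, 49, 17, 18]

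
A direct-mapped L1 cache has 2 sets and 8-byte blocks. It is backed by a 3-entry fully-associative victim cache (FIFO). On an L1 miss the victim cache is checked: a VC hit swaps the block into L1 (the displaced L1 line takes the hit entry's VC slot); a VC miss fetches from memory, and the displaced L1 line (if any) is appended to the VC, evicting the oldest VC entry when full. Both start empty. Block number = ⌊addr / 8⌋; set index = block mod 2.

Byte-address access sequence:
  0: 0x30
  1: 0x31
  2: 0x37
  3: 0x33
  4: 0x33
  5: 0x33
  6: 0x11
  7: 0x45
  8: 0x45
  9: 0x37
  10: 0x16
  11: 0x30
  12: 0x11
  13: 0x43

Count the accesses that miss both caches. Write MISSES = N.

  [0] addr=0x30 blk=6 s=0: MISS | VC []
  [1] addr=0x31 blk=6 s=0: L1-HIT | VC []
  [2] addr=0x37 blk=6 s=0: L1-HIT | VC []
  [3] addr=0x33 blk=6 s=0: L1-HIT | VC []
  [4] addr=0x33 blk=6 s=0: L1-HIT | VC []
  [5] addr=0x33 blk=6 s=0: L1-HIT | VC []
  [6] addr=0x11 blk=2 s=0: MISS | VC [6]
  [7] addr=0x45 blk=8 s=0: MISS | VC [6, 2]
  [8] addr=0x45 blk=8 s=0: L1-HIT | VC [6, 2]
  [9] addr=0x37 blk=6 s=0: VC-HIT | VC [8, 2]
  [10] addr=0x16 blk=2 s=0: VC-HIT | VC [8, 6]
  [11] addr=0x30 blk=6 s=0: VC-HIT | VC [8, 2]
  [12] addr=0x11 blk=2 s=0: VC-HIT | VC [8, 6]
  [13] addr=0x43 blk=8 s=0: VC-HIT | VC [2, 6]

MISSES = 3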